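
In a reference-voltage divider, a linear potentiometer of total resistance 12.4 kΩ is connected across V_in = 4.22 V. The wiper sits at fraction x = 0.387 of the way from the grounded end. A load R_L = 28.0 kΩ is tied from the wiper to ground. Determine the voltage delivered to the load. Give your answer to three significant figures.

V_out ≈ 1.48 V

The pot divides into 7.601 kΩ above the wiper and 4.799 kΩ below.
R_L loads the lower segment: effective lower R = 4.097 kΩ.
V_out = 4.22 × 4.097/(7.601 + 4.097) = 1.478 V.
(Unloaded: V_out = x·V_in = 1.63 V.)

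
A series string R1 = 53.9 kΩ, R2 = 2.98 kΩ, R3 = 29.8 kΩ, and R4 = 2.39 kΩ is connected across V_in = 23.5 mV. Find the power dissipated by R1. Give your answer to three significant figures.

Series current I = V_in/ΣR = 23.5/89.07 = 0.2638 µA.
P = I²R = 0.06961 × 53.9 = 3.752 nW.

P ≈ 3.75 nW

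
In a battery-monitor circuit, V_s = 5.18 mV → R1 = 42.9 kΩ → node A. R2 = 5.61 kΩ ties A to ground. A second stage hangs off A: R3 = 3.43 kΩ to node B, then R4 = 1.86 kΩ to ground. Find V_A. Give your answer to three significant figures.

V_A ≈ 0.309 mV

Looking into the second stage from A: R3 + R4 = 5.290 kΩ appears in parallel with R2.
R2 ‖ (R3+R4) = 2.723 kΩ.
First divider: V_A = V_s · 2.723/(42.9 + 2.723) = 0.3091 mV.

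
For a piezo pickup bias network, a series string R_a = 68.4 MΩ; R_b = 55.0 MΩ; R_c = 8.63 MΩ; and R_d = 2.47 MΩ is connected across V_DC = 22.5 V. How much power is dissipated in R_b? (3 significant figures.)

P ≈ 1.54 µW

The common current is I = 22.5/134.5 = 0.1673 µA.
V(R_b) = I·R = 9.201 V; P = V·I = 9.201 × 0.1673 = 1.539 µW.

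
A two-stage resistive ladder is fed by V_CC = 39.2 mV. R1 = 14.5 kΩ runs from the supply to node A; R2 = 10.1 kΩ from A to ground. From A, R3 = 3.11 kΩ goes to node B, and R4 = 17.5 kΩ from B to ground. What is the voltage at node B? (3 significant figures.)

V_B ≈ 10.6 mV

Node A sees R2 in parallel with the series input of stage 2, R3 + R4 = 20.61 kΩ.
Effective lower resistance at A: R2 ‖ 20.61 = 6.778 kΩ.
V_A = 39.2 × 6.778/(14.5 + 6.778) = 12.49 mV.
Stage 2 is unloaded, so V_B = V_A · R4/(R3+R4) = 12.49 × 17.5/20.61 = 10.60 mV.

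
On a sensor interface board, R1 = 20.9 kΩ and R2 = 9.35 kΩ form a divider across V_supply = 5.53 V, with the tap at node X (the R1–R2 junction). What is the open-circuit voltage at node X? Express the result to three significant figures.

With X open, the divider is unloaded: V_th = 5.53 × 9.35/30.25 = 1.709 V.

V_th ≈ 1.71 V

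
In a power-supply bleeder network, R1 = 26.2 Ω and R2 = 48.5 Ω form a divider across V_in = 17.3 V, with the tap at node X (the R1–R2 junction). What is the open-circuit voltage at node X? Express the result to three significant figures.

V_th ≈ 11.2 V

With X open, the divider is unloaded: V_th = 17.3 × 48.5/74.70 = 11.23 V.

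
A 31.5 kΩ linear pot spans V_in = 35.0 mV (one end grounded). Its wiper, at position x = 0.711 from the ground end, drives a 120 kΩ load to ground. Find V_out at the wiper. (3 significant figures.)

Split the track: R_lower = x·R_p = 22.40 kΩ, R_upper = (1−x)·R_p = 9.104 kΩ.
(x·R_p) ‖ R_L = 18.87 kΩ.
V_out = 35.0 × 18.87/(9.104 + 18.87) = 23.61 mV.
(Unloaded: V_out = x·V_in = 24.9 mV.)

V_out ≈ 23.6 mV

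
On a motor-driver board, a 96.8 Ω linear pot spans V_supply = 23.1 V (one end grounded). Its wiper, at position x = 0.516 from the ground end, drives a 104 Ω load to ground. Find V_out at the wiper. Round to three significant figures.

Lower segment x·R_p = 49.95 Ω; upper segment (1−x)·R_p = 46.85 Ω.
(x·R_p) ‖ R_L = 33.74 Ω.
Loaded-divider output: V_out = 23.1 × 0.4187 = 9.671 V.

V_out ≈ 9.67 V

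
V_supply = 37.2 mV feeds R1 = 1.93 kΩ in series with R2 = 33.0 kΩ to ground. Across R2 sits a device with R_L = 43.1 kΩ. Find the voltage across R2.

R2 ‖ R_L = (33.0 × 43.1)/(33.0 + 43.1) = 18.69 kΩ.
Then V_out = V_supply · R2'/(R1 + R2') = 37.2 × 18.69/20.62 = 33.72 mV.

V_out ≈ 33.7 mV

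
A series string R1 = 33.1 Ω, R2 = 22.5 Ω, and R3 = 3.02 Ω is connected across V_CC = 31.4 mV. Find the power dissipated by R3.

P ≈ 0.867 µW

Series current I = V_CC/ΣR = 31.4/58.62 = 0.5357 mA.
P(R3) = I²·R3 = (0.5357)² × 3.02 = 0.8665 µW.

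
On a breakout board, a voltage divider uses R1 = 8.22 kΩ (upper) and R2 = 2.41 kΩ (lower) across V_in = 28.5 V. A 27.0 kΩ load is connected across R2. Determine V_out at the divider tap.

V_out ≈ 6.04 V

R2 ‖ R_L = (2.41 × 27.0)/(2.41 + 27.0) = 2.213 kΩ.
Voltage divider with the loaded lower leg: V_out = 28.5 × 2.213/(8.22 + 2.213) = 28.5 × 0.2121 = 6.044 V.
(Unloaded it would be 6.46 V; the load pulls it down.)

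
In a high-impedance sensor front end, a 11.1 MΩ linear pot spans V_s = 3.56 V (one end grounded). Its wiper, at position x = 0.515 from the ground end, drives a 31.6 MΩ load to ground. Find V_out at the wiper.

V_out ≈ 1.69 V

Split the track: R_lower = x·R_p = 5.716 MΩ, R_upper = (1−x)·R_p = 5.383 MΩ.
R_L loads the lower segment: effective lower R = 4.841 MΩ.
V_out = 3.56 × 4.841/(5.383 + 4.841) = 1.686 V.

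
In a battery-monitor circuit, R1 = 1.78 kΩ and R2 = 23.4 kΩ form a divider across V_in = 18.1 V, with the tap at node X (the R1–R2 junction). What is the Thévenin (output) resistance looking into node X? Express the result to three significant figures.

R_th ≈ 1.65 kΩ

Looking into X with the source shorted: R_th = R1·R2/(R1+R2) = 1.780 × 23.4/25.18 = 1.654 kΩ.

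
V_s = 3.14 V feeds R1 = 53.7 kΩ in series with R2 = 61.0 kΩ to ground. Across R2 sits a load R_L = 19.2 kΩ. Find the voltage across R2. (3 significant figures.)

R2 ‖ R_L = (61.0 × 19.2)/(61.0 + 19.2) = 14.60 kΩ.
Then V_out = V_s · R2'/(R1 + R2') = 3.14 × 14.60/68.30 = 0.6713 V.

V_out ≈ 0.671 V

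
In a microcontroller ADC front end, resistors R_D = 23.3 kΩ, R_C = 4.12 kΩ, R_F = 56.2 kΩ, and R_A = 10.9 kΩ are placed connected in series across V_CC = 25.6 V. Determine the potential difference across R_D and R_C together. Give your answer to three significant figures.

V ≈ 7.43 V

Total series resistance ΣR = 23.3 + 4.12 + 56.2 + 10.9 = 94.52 kΩ.
R_{R_D..R_C} = 23.3 + 4.12 = 27.42 kΩ.
V = V_CC · R/ΣR = 25.6 × 0.2901 = 7.426 V.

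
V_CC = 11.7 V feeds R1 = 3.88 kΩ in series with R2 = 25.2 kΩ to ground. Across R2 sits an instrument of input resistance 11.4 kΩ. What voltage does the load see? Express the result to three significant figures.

V_out ≈ 7.83 V

The load sits in parallel with R2, giving an effective lower resistance R2' = R2·R_L/(R2+R_L) = 7.849 kΩ.
Now apply the divider: V_out = 11.7 × 0.6692 = 7.830 V.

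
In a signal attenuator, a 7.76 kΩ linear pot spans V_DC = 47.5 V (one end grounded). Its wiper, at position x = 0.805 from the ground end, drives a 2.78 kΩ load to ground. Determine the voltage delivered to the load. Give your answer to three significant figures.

Split the track: R_lower = x·R_p = 6.247 kΩ, R_upper = (1−x)·R_p = 1.513 kΩ.
Lower segment in parallel with the load: 6.247 ‖ 2.78 = 1.924 kΩ.
Loaded-divider output: V_out = 47.5 × 0.5597 = 26.59 V.
(Unloaded: V_out = x·V_DC = 38.2 V.)

V_out ≈ 26.6 V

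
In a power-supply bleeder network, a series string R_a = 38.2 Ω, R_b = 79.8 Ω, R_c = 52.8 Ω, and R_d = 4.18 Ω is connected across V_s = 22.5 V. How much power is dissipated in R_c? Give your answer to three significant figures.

P ≈ 0.873 W

Series current I = V_s/ΣR = 22.5/175.0 = 0.1286 A.
P(R_c) = I²·R_c = (0.1286)² × 52.8 = 0.8730 W.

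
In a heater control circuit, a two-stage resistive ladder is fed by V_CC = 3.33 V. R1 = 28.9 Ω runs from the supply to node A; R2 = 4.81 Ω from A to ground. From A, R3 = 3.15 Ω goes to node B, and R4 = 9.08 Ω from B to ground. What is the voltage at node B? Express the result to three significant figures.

V_B ≈ 0.264 V

Looking into the second stage from A: R3 + R4 = 12.23 Ω appears in parallel with R2.
R2 ‖ (R3+R4) = 3.452 Ω.
V_A = 3.33 × 3.452/(28.9 + 3.452) = 0.3553 V.
Stage 2 is unloaded, so V_B = V_A · R4/(R3+R4) = 0.3553 × 9.08/12.23 = 0.2638 V.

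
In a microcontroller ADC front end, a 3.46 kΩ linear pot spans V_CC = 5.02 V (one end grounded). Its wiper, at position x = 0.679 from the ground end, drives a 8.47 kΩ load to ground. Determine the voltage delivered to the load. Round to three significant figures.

Split the track: R_lower = x·R_p = 2.349 kΩ, R_upper = (1−x)·R_p = 1.111 kΩ.
Lower segment in parallel with the load: 2.349 ‖ 8.47 = 1.839 kΩ.
V_out = 5.02 × 1.839/(1.111 + 1.839) = 3.130 V.
(Unloaded: V_out = x·V_CC = 3.41 V.)

V_out ≈ 3.13 V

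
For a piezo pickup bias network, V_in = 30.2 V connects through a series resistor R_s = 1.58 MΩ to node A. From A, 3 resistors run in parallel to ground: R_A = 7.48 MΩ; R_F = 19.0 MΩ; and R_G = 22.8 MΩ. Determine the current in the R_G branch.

I ≈ 0.971 µA

Combine the parallel branches: R_p = (1/7.48 + 1/19.0 + 1/22.8)⁻¹ = 4.344 MΩ.
V_A by voltage divider: V_A = 30.2 × 4.344/(1.58 + 4.344) = 22.15 V.
Branch current I = V_A/R_G = 22.15/22.8 = 0.9713 µA.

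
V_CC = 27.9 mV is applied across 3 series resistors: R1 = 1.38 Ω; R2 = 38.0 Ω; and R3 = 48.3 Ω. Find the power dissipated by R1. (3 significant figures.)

The common current is I = 27.9/87.68 = 0.3182 mA.
P = I²R = 0.1013 × 1.38 = 0.1397 µW.

P ≈ 0.140 µW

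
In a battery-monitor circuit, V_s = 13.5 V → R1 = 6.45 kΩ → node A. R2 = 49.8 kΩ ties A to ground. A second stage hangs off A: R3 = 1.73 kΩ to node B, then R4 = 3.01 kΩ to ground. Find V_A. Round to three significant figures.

V_A ≈ 5.42 V

Looking into the second stage from A: R3 + R4 = 4.740 kΩ appears in parallel with R2.
Effective lower resistance at A: R2 ‖ 4.740 = 4.328 kΩ.
V_A = 13.5 × 4.328/(6.45 + 4.328) = 5.421 V.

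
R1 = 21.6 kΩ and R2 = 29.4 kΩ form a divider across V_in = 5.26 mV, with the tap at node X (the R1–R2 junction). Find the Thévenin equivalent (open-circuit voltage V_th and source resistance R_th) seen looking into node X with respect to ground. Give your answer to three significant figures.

V_th ≈ 3.03 mV, R_th ≈ 12.5 kΩ

With X open, the divider is unloaded: V_th = 5.26 × 29.4/51.00 = 3.032 mV.
Zeroing V_in shorts the top of R1 to ground, so R_th = R1 ‖ R2 = 12.45 kΩ.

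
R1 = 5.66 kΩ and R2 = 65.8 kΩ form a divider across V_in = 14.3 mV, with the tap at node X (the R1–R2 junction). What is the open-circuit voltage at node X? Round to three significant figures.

With X open, the divider is unloaded: V_th = 14.3 × 65.8/71.46 = 13.17 mV.

V_th ≈ 13.2 mV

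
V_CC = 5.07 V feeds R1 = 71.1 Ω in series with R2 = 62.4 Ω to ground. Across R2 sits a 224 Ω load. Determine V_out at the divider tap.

V_out ≈ 2.06 V

The load sits in parallel with R2, giving an effective lower resistance R2' = R2·R_L/(R2+R_L) = 48.80 Ω.
Then V_out = V_CC · R2'/(R1 + R2') = 5.07 × 48.80/119.9 = 2.064 V.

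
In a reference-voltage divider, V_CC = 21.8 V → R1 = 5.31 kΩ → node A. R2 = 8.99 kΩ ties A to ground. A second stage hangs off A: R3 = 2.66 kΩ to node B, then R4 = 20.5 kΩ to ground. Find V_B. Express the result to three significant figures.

Node A sees R2 in parallel with the series input of stage 2, R3 + R4 = 23.16 kΩ.
Effective lower resistance at A: R2 ‖ 23.16 = 6.476 kΩ.
V_A = 21.8 × 6.476/(5.31 + 6.476) = 11.98 V.
Stage 2 is unloaded, so V_B = V_A · R4/(R3+R4) = 11.98 × 20.5/23.16 = 10.60 V.

V_B ≈ 10.6 V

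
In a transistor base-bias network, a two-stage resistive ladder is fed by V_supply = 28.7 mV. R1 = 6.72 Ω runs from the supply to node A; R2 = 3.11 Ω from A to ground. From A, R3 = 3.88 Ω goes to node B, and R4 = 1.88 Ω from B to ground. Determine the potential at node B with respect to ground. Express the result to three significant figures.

V_B ≈ 2.16 mV

Looking into the second stage from A: R3 + R4 = 5.760 Ω appears in parallel with R2.
Effective lower resistance at A: R2 ‖ 5.760 = 2.020 Ω.
So V_A = 28.7 × 0.2311 = 6.632 mV.
V_B = V_A × 0.3264 = 2.165 mV.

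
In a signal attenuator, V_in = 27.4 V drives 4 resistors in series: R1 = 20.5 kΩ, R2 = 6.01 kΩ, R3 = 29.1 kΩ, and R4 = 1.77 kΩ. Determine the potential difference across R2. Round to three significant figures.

V ≈ 2.87 V

ΣR = 20.5 + 6.01 + 29.1 + 1.77 = 57.38 kΩ.
V = V_in · R/ΣR = 27.4 × 0.1047 = 2.870 V.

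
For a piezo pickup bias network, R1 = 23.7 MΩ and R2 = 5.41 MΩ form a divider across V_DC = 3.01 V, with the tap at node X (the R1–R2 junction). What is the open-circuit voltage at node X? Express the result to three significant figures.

V_th is the unloaded tap voltage: V_DC · R2/(R1+R2) = 3.01 × 0.1858 = 0.5594 V.

V_th ≈ 0.559 V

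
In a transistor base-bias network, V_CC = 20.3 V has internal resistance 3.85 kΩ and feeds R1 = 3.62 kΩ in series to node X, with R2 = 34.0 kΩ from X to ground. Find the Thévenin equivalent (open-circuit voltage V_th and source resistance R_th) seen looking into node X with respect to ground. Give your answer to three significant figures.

V_th ≈ 16.6 V, R_th ≈ 6.12 kΩ

R1' = 3.85 + 3.62 = 7.470 kΩ (source resistance + R1).
V_th is the unloaded tap voltage: V_CC · R2/(R1'+R2) = 20.3 × 0.8199 = 16.64 V.
Zeroing V_CC shorts the top of R1' to ground, so R_th = R1' ‖ R2 = 6.124 kΩ.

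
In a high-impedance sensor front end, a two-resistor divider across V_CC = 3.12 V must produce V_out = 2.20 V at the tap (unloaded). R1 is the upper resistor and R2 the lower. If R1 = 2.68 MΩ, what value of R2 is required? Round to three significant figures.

R2 ≈ 6.41 MΩ

The divider ratio is R2/(R1+R2) = 2.20/3.12 = 0.7051.
So R2 = R1 · V_out/(V_CC − V_out) = 2.68 × 2.20/(3.12 − 2.20) = 2.68 × 2.391 = 6.409 MΩ.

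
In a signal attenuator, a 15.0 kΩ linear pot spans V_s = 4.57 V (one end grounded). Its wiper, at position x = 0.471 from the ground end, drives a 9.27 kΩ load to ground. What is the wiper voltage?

The pot divides into 7.935 kΩ above the wiper and 7.065 kΩ below.
(x·R_p) ‖ R_L = 4.009 kΩ.
V_out = 4.57 × 4.009/(7.935 + 4.009) = 1.534 V.
(Unloaded: V_out = x·V_s = 2.15 V.)

V_out ≈ 1.53 V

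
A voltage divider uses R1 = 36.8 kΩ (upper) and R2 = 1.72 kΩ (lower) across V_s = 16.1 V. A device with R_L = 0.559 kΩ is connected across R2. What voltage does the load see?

First combine the lower leg with the load: R2 ‖ R_L = 0.4219 kΩ.
Now apply the divider: V_out = 16.1 × 0.01133 = 0.1825 V.
(Unloaded it would be 0.719 V; the load pulls it down.)

V_out ≈ 0.182 V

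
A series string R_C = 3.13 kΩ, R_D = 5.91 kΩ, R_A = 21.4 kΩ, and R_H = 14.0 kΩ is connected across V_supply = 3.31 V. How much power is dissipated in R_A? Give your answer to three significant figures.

P ≈ 0.119 mW

The common current is I = 3.31/44.44 = 0.07448 mA.
P = I²R = 0.005548 × 21.4 = 0.1187 mW.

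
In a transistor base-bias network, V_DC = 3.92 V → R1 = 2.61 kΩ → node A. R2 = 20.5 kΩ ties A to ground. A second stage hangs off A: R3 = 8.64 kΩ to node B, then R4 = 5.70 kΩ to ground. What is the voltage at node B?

Node A sees R2 in parallel with the series input of stage 2, R3 + R4 = 14.34 kΩ.
R2 ‖ (R3+R4) = 8.438 kΩ.
V_A = 3.92 × 8.438/(2.61 + 8.438) = 2.994 V.
Then the unloaded second divider: V_B = V_A × R4/(R3+R4) = 2.994 × 0.3975 = 1.190 V.

V_B ≈ 1.19 V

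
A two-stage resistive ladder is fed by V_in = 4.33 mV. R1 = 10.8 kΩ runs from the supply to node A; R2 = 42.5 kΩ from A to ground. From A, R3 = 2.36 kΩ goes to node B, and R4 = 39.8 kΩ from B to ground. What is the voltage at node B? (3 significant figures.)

Looking into the second stage from A: R3 + R4 = 42.16 kΩ appears in parallel with R2.
R2 ‖ (R3+R4) = 21.16 kΩ.
So V_A = 4.33 × 0.6621 = 2.867 mV.
Then the unloaded second divider: V_B = V_A × R4/(R3+R4) = 2.867 × 0.9440 = 2.707 mV.

V_B ≈ 2.71 mV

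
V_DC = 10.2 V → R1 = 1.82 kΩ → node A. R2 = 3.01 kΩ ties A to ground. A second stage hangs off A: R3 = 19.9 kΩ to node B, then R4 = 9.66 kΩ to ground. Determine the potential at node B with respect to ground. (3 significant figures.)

V_B ≈ 2.00 V

The second stage (R3 + R4 = 29.56 kΩ) loads node A in parallel with R2.
Effective lower resistance at A: R2 ‖ 29.56 = 2.732 kΩ.
First divider: V_A = V_DC · 2.732/(1.82 + 2.732) = 6.122 V.
V_B = V_A × 0.3268 = 2.001 V.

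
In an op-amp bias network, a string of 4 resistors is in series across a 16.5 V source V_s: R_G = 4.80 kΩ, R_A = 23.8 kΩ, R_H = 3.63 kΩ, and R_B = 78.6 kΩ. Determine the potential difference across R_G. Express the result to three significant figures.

V ≈ 0.715 V

ΣR = 4.80 + 23.8 + 3.63 + 78.6 = 110.8 kΩ.
Voltage divider: V = V_s · (4.800 / 110.8) = 16.5 × 0.04331 = 0.7146 V.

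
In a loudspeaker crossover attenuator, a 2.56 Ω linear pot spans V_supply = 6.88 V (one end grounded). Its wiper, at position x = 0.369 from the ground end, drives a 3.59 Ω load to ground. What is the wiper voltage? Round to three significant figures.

The pot divides into 1.615 Ω above the wiper and 0.9446 Ω below.
Lower segment in parallel with the load: 0.9446 ‖ 3.59 = 0.7479 Ω.
Loaded-divider output: V_out = 6.88 × 0.3165 = 2.177 V.

V_out ≈ 2.18 V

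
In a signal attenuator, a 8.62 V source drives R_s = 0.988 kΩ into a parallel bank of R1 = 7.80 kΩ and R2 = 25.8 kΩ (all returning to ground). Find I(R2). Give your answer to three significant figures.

I ≈ 0.287 mA

Equivalent of the parallel group: R_p = 5.989 kΩ.
V_A by voltage divider: V_A = 8.62 × 5.989/(0.988 + 5.989) = 7.399 V.
I(R2) = V_A / R2 = 7.399/25.8 = 0.2868 mA.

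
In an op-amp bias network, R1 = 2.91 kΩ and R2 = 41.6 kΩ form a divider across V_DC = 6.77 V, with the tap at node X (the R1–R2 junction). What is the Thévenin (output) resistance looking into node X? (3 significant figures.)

R_th ≈ 2.72 kΩ

Zeroing V_DC shorts the top of R1 to ground, so R_th = R1 ‖ R2 = 2.720 kΩ.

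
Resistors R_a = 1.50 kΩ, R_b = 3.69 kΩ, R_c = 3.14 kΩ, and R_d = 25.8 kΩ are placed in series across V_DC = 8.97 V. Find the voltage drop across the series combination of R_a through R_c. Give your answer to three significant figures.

Series total: ΣR = 1.50 + 3.69 + 3.14 + 25.8 = 34.13 kΩ.
R_{R_a..R_c} = 1.50 + 3.69 + 3.14 = 8.330 kΩ.
Voltage divider: V = V_DC · (8.330 / 34.13) = 8.97 × 0.2441 = 2.189 V.

V ≈ 2.19 V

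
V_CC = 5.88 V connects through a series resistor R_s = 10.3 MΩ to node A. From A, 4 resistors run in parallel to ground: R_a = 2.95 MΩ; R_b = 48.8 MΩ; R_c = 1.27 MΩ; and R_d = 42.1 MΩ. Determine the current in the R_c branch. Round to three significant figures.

Combine the parallel branches: R_p = (1/2.95 + 1/48.8 + 1/1.27 + 1/42.1)⁻¹ = 0.8542 MΩ.
V_A by voltage divider: V_A = 5.88 × 0.8542/(10.3 + 0.8542) = 0.4503 V.
I(R_c) = V_A / R_c = 0.4503/1.27 = 0.3546 µA.
(Equivalently: I_total = 0.5272 µA, then current-divider fraction G_k/ΣG = 0.6726.)

I ≈ 0.355 µA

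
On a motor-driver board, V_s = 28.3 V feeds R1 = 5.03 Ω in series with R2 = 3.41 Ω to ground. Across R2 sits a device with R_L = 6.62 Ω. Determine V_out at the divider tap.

First combine the lower leg with the load: R2 ‖ R_L = 2.251 Ω.
Then V_out = V_s · R2'/(R1 + R2') = 28.3 × 2.251/7.281 = 8.748 V.

V_out ≈ 8.75 V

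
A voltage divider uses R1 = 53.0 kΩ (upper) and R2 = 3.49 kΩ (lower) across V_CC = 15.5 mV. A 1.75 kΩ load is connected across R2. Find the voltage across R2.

The load sits in parallel with R2, giving an effective lower resistance R2' = R2·R_L/(R2+R_L) = 1.166 kΩ.
Then V_out = V_CC · R2'/(R1 + R2') = 15.5 × 1.166/54.17 = 0.3335 mV.

V_out ≈ 0.334 mV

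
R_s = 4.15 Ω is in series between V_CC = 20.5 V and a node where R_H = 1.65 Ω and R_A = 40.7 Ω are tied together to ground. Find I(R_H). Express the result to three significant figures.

Combine the parallel branches: R_p = (1/1.65 + 1/40.7)⁻¹ = 1.586 Ω.
V_A = 20.5 × 1.586/5.736 = 5.667 V.
I(R_H) = V_A / R_H = 5.667/1.65 = 3.435 A.

I ≈ 3.43 A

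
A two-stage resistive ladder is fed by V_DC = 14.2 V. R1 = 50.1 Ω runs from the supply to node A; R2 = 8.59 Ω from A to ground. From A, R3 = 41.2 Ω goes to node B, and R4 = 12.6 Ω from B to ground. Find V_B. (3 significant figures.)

Node A sees R2 in parallel with the series input of stage 2, R3 + R4 = 53.80 Ω.
Effective lower resistance at A: R2 ‖ 53.80 = 7.407 Ω.
First divider: V_A = V_DC · 7.407/(50.1 + 7.407) = 1.829 V.
V_B = V_A × 0.2342 = 0.4284 V.

V_B ≈ 0.428 V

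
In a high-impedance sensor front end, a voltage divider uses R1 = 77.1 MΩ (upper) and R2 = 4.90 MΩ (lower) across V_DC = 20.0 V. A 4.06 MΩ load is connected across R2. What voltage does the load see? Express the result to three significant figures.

V_out ≈ 0.560 V

The load sits in parallel with R2, giving an effective lower resistance R2' = R2·R_L/(R2+R_L) = 2.220 MΩ.
Voltage divider with the loaded lower leg: V_out = 20.0 × 2.220/(77.1 + 2.220) = 20.0 × 0.02799 = 0.5598 V.
(Unloaded it would be 1.20 V; the load pulls it down.)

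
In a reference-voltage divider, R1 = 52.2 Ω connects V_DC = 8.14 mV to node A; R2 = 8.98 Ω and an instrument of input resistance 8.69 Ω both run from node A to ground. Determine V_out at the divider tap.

First combine the lower leg with the load: R2 ‖ R_L = 4.416 Ω.
Now apply the divider: V_out = 8.14 × 0.07800 = 0.6350 mV.

V_out ≈ 0.635 mV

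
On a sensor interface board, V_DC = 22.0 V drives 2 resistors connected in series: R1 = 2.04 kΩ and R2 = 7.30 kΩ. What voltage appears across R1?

V ≈ 4.81 V

Series total: ΣR = 2.04 + 7.30 = 9.340 kΩ.
Voltage divider: V = V_DC · (2.040 / 9.340) = 22.0 × 0.2184 = 4.805 V.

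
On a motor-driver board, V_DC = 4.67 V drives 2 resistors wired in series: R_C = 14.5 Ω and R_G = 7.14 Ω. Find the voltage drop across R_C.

Total series resistance ΣR = 14.5 + 7.14 = 21.64 Ω.
V = V_DC · R/ΣR = 4.67 × 0.6701 = 3.129 V.

V ≈ 3.13 V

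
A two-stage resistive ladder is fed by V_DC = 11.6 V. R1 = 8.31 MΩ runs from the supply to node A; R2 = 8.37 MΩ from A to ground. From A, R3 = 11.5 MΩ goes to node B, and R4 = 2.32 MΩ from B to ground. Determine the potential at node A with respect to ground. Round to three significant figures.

V_A ≈ 4.47 V

The second stage (R3 + R4 = 13.82 MΩ) loads node A in parallel with R2.
R2 ‖ (R3+R4) = 5.213 MΩ.
First divider: V_A = V_DC · 5.213/(8.31 + 5.213) = 4.472 V.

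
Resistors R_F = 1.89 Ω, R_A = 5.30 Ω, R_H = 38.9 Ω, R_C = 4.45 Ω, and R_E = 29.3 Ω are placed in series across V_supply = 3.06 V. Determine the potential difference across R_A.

Total series resistance ΣR = 1.89 + 5.30 + 38.9 + 4.45 + 29.3 = 79.84 Ω.
V = V_supply · R/ΣR = 3.06 × 0.06638 = 0.2031 V.

V ≈ 0.203 V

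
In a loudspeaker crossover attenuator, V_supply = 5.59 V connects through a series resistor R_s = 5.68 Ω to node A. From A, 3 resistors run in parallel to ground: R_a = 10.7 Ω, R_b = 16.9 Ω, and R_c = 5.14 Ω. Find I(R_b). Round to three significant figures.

Parallel bank: R_p = 1/(1/10.7 + 1/16.9 + 1/5.14) = 2.880 Ω.
V_A by voltage divider: V_A = 5.59 × 2.880/(5.68 + 2.880) = 1.881 V.
Branch current I = V_A/R_b = 1.881/16.9 = 0.1113 A.
(Equivalently: I_total = 0.6530 A, then current-divider fraction G_k/ΣG = 0.1704.)

I ≈ 0.111 A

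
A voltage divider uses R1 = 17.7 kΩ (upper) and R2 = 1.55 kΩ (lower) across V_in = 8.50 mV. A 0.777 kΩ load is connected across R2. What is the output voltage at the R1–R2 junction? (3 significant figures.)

V_out ≈ 0.241 mV

First combine the lower leg with the load: R2 ‖ R_L = 0.5176 kΩ.
Voltage divider with the loaded lower leg: V_out = 8.50 × 0.5176/(17.7 + 0.5176) = 8.50 × 0.02841 = 0.2415 mV.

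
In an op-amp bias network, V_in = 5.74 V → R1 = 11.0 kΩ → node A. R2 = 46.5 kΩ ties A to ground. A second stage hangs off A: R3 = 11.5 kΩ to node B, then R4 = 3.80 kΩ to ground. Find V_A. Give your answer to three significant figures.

The second stage (R3 + R4 = 15.30 kΩ) loads node A in parallel with R2.
R2 ‖ (R3+R4) = 11.51 kΩ.
So V_A = 5.74 × 0.5114 = 2.935 V.

V_A ≈ 2.94 V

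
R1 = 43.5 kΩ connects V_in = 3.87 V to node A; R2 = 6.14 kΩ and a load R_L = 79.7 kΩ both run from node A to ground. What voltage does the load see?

First combine the lower leg with the load: R2 ‖ R_L = 5.701 kΩ.
Voltage divider with the loaded lower leg: V_out = 3.87 × 5.701/(43.5 + 5.701) = 3.87 × 0.1159 = 0.4484 V.
(Unloaded it would be 0.479 V; the load pulls it down.)

V_out ≈ 0.448 V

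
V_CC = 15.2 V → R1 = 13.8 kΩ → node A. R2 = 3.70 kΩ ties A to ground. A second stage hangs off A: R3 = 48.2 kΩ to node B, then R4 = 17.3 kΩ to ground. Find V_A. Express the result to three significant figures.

The second stage (R3 + R4 = 65.50 kΩ) loads node A in parallel with R2.
R2 ‖ (R3+R4) = 3.502 kΩ.
So V_A = 15.2 × 0.2024 = 3.077 V.

V_A ≈ 3.08 V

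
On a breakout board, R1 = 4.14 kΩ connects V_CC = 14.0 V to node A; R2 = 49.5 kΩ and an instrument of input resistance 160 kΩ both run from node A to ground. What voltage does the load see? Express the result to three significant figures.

V_out ≈ 12.6 V

R2 ‖ R_L = (49.5 × 160)/(49.5 + 160) = 37.80 kΩ.
Then V_out = V_CC · R2'/(R1 + R2') = 14.0 × 37.80/41.94 = 12.62 V.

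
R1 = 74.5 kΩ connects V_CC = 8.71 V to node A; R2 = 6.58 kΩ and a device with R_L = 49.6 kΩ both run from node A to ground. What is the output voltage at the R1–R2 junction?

The load sits in parallel with R2, giving an effective lower resistance R2' = R2·R_L/(R2+R_L) = 5.809 kΩ.
Voltage divider with the loaded lower leg: V_out = 8.71 × 5.809/(74.5 + 5.809) = 8.71 × 0.07234 = 0.6301 V.
(Unloaded it would be 0.707 V; the load pulls it down.)

V_out ≈ 0.630 V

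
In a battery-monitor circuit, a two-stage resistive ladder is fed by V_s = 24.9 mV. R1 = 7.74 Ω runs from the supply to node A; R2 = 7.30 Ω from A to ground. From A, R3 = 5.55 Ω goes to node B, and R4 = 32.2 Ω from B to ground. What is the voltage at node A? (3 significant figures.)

The second stage (R3 + R4 = 37.75 Ω) loads node A in parallel with R2.
R2 ‖ (R3+R4) = 6.117 Ω.
V_A = 24.9 × 6.117/(7.74 + 6.117) = 10.99 mV.

V_A ≈ 11.0 mV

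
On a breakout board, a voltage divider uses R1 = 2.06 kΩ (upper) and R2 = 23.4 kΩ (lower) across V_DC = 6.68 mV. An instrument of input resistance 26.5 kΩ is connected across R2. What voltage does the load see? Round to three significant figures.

R2 ‖ R_L = (23.4 × 26.5)/(23.4 + 26.5) = 12.43 kΩ.
Then V_out = V_DC · R2'/(R1 + R2') = 6.68 × 12.43/14.49 = 5.730 mV.

V_out ≈ 5.73 mV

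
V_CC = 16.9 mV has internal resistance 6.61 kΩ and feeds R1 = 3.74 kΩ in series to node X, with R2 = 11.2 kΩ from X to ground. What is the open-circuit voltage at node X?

V_th ≈ 8.78 mV

R1' = 6.61 + 3.74 = 10.35 kΩ (source resistance + R1).
With X open, the divider is unloaded: V_th = 16.9 × 11.2/21.55 = 8.783 mV.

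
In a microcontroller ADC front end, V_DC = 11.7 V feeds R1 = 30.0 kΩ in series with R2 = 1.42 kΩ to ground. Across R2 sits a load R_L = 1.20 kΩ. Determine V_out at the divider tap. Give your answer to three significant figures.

V_out ≈ 0.248 V

First combine the lower leg with the load: R2 ‖ R_L = 0.6504 kΩ.
Voltage divider with the loaded lower leg: V_out = 11.7 × 0.6504/(30.0 + 0.6504) = 11.7 × 0.02122 = 0.2483 V.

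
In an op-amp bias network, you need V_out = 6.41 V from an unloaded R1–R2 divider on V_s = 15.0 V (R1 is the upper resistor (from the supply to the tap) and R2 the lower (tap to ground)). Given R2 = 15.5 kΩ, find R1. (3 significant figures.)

R1 ≈ 20.8 kΩ

V_out/V_s = R2/(R1+R2) = 0.4273.
So R1 = R2 · (V_s/V_out − 1) = 15.5 × (15.0/6.41 − 1) = 15.5 × 1.340 = 20.77 kΩ.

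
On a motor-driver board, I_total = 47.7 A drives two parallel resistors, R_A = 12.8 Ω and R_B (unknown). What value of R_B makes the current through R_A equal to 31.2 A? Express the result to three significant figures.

In a two-way split, I_A/I_total = R_B/(R_A + R_B).
With f = 0.6541, R_B = R_A · f/(1−f) = 12.8 × 1.891 = 24.20 Ω.

R_B ≈ 24.2 Ω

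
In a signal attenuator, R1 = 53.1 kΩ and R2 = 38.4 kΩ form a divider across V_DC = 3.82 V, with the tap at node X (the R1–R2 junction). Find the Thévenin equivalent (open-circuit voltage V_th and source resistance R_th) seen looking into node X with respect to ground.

Open-circuit (no load on X): V_th = V_DC · R2/(R1 + R2) = 3.82 × 38.4/(53.10 + 38.4) = 1.603 V.
Looking into X with the source shorted: R_th = R1·R2/(R1+R2) = 53.10 × 38.4/91.50 = 22.28 kΩ.

V_th ≈ 1.60 V, R_th ≈ 22.3 kΩ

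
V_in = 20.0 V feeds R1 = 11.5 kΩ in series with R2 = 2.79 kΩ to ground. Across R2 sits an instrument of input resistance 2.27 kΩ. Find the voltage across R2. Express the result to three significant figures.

V_out ≈ 1.96 V

First combine the lower leg with the load: R2 ‖ R_L = 1.252 kΩ.
Now apply the divider: V_out = 20.0 × 0.09816 = 1.963 V.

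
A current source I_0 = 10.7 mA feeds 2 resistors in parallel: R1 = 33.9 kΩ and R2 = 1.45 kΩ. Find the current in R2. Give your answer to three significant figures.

For two parallel branches, I_k = I_0 · (other R)/(sum of R).
So I = 10.7 × 33.9/35.35 = 10.26 mA.

I ≈ 10.3 mA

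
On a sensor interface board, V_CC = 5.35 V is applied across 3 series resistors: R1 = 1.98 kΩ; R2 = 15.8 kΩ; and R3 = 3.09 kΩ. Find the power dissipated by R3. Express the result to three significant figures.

P ≈ 0.203 mW

The common current is I = 5.35/20.87 = 0.2563 mA.
P(R3) = I²·R3 = (0.2563)² × 3.09 = 0.2031 mW.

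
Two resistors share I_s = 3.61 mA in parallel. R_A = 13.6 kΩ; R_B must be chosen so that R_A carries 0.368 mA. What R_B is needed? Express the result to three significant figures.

The fraction through R_A equals R_B/(R_A+R_B).
With f = 0.1019, R_B = R_A · f/(1−f) = 13.6 × 0.1135 = 1.544 kΩ.

R_B ≈ 1.54 kΩ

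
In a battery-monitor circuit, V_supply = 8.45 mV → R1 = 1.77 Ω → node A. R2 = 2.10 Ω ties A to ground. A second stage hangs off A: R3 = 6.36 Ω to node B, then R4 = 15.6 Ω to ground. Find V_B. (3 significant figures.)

The second stage (R3 + R4 = 21.96 Ω) loads node A in parallel with R2.
R2 ‖ (R3+R4) = 1.917 Ω.
So V_A = 8.45 × 0.5199 = 4.393 mV.
Then the unloaded second divider: V_B = V_A × R4/(R3+R4) = 4.393 × 0.7104 = 3.121 mV.

V_B ≈ 3.12 mV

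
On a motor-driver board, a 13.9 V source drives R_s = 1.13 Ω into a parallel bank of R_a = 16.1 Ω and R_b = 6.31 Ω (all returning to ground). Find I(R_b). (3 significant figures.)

Equivalent of the parallel group: R_p = 4.533 Ω.
V_A = 13.9 × 4.533/5.663 = 11.13 V.
I(R_b) = V_A / R_b = 11.13/6.31 = 1.763 A.
(Check via current divider: I_total = 2.454 A; share G_k/ΣG = 0.7184 → same result.)

I ≈ 1.76 A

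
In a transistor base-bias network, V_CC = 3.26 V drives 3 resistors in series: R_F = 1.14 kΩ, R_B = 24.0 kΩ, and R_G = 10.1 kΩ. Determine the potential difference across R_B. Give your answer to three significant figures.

ΣR = 1.14 + 24.0 + 10.1 = 35.24 kΩ.
Voltage divider: V = V_CC · (24.00 / 35.24) = 3.26 × 0.6810 = 2.220 V.

V ≈ 2.22 V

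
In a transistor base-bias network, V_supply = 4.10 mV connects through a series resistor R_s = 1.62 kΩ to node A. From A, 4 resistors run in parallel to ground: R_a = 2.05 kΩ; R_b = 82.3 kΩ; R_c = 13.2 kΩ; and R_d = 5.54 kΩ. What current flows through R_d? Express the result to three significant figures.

Equivalent of the parallel group: R_p = 1.322 kΩ.
Node voltage V_A = V_supply · R_p/(R_s + R_p) = 4.10 × 0.4494 = 1.843 mV.
Branch current I = V_A/R_d = 1.843/5.54 = 0.3326 µA.
(Equivalently: I_total = 1.393 µA, then current-divider fraction G_k/ΣG = 0.2387.)

I ≈ 0.333 µA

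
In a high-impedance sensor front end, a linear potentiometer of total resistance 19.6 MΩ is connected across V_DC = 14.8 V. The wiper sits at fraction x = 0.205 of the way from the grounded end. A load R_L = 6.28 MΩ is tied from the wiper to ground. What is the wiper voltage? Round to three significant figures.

V_out ≈ 2.01 V

Lower segment x·R_p = 4.018 MΩ; upper segment (1−x)·R_p = 15.58 MΩ.
Lower segment in parallel with the load: 4.018 ‖ 6.28 = 2.450 MΩ.
Then V_out = V_DC · 2.450/(15.58 + 2.450) = 2.011 V.
(Unloaded: V_out = x·V_DC = 3.03 V.)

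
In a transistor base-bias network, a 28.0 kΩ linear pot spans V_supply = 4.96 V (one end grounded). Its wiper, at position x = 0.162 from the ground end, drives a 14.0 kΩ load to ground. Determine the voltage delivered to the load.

Split the track: R_lower = x·R_p = 4.536 kΩ, R_upper = (1−x)·R_p = 23.46 kΩ.
R_L loads the lower segment: effective lower R = 3.426 kΩ.
Loaded-divider output: V_out = 4.96 × 0.1274 = 0.6319 V.

V_out ≈ 0.632 V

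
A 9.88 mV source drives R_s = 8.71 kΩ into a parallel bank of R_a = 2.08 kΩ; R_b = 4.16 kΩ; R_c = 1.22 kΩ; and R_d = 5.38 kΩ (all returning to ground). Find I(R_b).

Equivalent of the parallel group: R_p = 0.5791 kΩ.
V_A = 9.88 × 0.5791/9.289 = 0.6160 mV.
Branch current I = V_A/R_b = 0.6160/4.16 = 0.1481 µA.

I ≈ 0.148 µA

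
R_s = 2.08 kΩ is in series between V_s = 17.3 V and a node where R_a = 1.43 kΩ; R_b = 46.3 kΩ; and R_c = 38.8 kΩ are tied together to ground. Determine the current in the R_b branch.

I ≈ 0.146 mA

Equivalent of the parallel group: R_p = 1.339 kΩ.
Node voltage V_A = V_s · R_p/(R_s + R_p) = 17.3 × 0.3917 = 6.776 V.
Branch current I = V_A/R_b = 6.776/46.3 = 0.1464 mA.
(Check via current divider: I_total = 5.060 mA; share G_k/ΣG = 0.02893 → same result.)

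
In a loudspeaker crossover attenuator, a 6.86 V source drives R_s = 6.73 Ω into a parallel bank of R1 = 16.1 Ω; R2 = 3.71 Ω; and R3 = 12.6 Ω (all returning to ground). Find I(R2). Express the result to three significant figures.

Equivalent of the parallel group: R_p = 2.433 Ω.
Node voltage V_A = V_in · R_p/(R_s + R_p) = 6.86 × 0.2655 = 1.821 V.
Branch current I = V_A/R2 = 1.821/3.71 = 0.4910 A.

I ≈ 0.491 A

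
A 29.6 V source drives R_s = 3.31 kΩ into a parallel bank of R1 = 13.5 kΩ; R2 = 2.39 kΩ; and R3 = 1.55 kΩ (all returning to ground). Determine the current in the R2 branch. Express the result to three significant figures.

I ≈ 2.60 mA

Equivalent of the parallel group: R_p = 0.8790 kΩ.
V_A by voltage divider: V_A = 29.6 × 0.8790/(3.31 + 0.8790) = 6.211 V.
Branch current I = V_A/R2 = 6.211/2.39 = 2.599 mA.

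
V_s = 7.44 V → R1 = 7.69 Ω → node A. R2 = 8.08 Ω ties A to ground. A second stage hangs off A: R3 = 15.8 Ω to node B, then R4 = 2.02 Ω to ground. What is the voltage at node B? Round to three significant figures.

V_B ≈ 0.354 V

The second stage (R3 + R4 = 17.82 Ω) loads node A in parallel with R2.
Effective lower resistance at A: R2 ‖ 17.82 = 5.559 Ω.
First divider: V_A = V_s · 5.559/(7.69 + 5.559) = 3.122 V.
V_B = V_A × 0.1134 = 0.3539 V.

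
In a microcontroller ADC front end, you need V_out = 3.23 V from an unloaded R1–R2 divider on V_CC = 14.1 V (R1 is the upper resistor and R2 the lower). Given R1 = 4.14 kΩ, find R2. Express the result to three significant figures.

R2 ≈ 1.23 kΩ

V_out/V_CC = R2/(R1+R2) = 0.2291.
R2 = R1 · 0.2291/(1 − 0.2291) = 1.230 kΩ.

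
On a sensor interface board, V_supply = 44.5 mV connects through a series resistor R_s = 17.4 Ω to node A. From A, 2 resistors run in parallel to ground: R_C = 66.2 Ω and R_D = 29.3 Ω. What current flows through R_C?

I ≈ 0.362 mA

Equivalent of the parallel group: R_p = 20.31 Ω.
V_A by voltage divider: V_A = 44.5 × 20.31/(17.4 + 20.31) = 23.97 mV.
I(R_C) = V_A / R_C = 23.97/66.2 = 0.3620 mA.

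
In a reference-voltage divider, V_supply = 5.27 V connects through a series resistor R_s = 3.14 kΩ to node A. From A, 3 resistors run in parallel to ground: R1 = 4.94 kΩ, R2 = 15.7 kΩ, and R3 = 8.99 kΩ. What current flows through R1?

Equivalent of the parallel group: R_p = 2.650 kΩ.
V_A by voltage divider: V_A = 5.27 × 2.650/(3.14 + 2.650) = 2.412 V.
I(R1) = V_A / R1 = 2.412/4.94 = 0.4883 mA.

I ≈ 0.488 mA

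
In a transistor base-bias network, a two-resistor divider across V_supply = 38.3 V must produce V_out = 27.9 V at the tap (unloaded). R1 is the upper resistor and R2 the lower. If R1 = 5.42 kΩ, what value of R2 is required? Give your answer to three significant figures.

R2 ≈ 14.5 kΩ

V_out/V_supply = R2/(R1+R2) = 0.7285.
Rearranging, R2 = R1·k/(1−k) = 5.42 × 2.683 = 14.54 kΩ.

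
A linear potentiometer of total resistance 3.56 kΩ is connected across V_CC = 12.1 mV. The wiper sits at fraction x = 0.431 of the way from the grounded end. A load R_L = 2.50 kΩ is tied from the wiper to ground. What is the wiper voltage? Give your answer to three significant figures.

V_out ≈ 3.87 mV

The pot divides into 2.026 kΩ above the wiper and 1.534 kΩ below.
(x·R_p) ‖ R_L = 0.9508 kΩ.
Loaded-divider output: V_out = 12.1 × 0.3194 = 3.865 mV.
(Unloaded: V_out = x·V_CC = 5.22 mV.)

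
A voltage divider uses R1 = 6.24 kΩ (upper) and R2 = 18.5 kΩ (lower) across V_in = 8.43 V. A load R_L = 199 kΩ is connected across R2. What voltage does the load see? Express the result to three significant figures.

First combine the lower leg with the load: R2 ‖ R_L = 16.93 kΩ.
Voltage divider with the loaded lower leg: V_out = 8.43 × 16.93/(6.24 + 16.93) = 8.43 × 0.7306 = 6.159 V.

V_out ≈ 6.16 V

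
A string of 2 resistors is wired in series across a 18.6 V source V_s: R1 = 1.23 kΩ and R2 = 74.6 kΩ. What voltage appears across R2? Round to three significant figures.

V ≈ 18.3 V

Total series resistance ΣR = 1.23 + 74.6 = 75.83 kΩ.
By the voltage-divider rule, V = 18.6 × 74.60/75.83 = 18.30 V.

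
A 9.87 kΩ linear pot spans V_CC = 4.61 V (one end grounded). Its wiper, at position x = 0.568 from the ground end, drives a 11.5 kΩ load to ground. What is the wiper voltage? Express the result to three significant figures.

The pot divides into 4.264 kΩ above the wiper and 5.606 kΩ below.
R_L loads the lower segment: effective lower R = 3.769 kΩ.
Loaded-divider output: V_out = 4.61 × 0.4692 = 2.163 V.

V_out ≈ 2.16 V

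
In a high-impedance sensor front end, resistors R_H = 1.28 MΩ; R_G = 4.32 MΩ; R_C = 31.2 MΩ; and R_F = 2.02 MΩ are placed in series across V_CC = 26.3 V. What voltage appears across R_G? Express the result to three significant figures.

ΣR = 1.28 + 4.32 + 31.2 + 2.02 = 38.82 MΩ.
V = V_CC · R/ΣR = 26.3 × 0.1113 = 2.927 V.

V ≈ 2.93 V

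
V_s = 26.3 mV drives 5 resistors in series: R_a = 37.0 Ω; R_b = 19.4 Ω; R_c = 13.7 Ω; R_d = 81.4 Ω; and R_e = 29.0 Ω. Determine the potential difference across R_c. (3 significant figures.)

ΣR = 37.0 + 19.4 + 13.7 + 81.4 + 29.0 = 180.5 Ω.
V = V_s · R/ΣR = 26.3 × 0.07590 = 1.996 mV.

V ≈ 2.00 mV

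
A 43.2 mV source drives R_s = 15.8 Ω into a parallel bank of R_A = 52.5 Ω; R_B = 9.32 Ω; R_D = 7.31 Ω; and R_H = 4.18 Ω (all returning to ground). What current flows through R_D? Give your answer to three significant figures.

I ≈ 0.661 mA

Equivalent of the parallel group: R_p = 1.991 Ω.
V_A = 43.2 × 1.991/17.79 = 4.834 mV.
Branch current I = V_A/R_D = 4.834/7.31 = 0.6612 mA.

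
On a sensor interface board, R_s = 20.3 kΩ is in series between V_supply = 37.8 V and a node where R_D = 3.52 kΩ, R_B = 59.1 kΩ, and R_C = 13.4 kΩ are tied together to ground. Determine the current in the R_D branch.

I ≈ 1.24 mA

Combine the parallel branches: R_p = (1/3.52 + 1/59.1 + 1/13.4)⁻¹ = 2.662 kΩ.
V_A = 37.8 × 2.662/22.96 = 4.382 V.
Branch current I = V_A/R_D = 4.382/3.52 = 1.245 mA.
(Check via current divider: I_total = 1.646 mA; share G_k/ΣG = 0.7563 → same result.)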